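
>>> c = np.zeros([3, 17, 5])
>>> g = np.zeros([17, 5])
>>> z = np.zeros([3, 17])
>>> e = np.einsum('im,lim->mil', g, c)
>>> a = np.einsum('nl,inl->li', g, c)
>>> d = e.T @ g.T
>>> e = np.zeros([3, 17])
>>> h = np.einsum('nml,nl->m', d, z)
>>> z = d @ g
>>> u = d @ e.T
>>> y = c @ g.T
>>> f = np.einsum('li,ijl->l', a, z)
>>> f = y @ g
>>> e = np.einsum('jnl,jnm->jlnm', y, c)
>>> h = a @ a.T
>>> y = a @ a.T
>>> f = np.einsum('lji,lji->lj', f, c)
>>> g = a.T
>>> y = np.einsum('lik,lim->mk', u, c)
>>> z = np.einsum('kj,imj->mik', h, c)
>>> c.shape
(3, 17, 5)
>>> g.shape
(3, 5)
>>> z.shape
(17, 3, 5)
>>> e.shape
(3, 17, 17, 5)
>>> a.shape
(5, 3)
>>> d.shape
(3, 17, 17)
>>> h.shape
(5, 5)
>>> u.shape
(3, 17, 3)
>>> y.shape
(5, 3)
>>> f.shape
(3, 17)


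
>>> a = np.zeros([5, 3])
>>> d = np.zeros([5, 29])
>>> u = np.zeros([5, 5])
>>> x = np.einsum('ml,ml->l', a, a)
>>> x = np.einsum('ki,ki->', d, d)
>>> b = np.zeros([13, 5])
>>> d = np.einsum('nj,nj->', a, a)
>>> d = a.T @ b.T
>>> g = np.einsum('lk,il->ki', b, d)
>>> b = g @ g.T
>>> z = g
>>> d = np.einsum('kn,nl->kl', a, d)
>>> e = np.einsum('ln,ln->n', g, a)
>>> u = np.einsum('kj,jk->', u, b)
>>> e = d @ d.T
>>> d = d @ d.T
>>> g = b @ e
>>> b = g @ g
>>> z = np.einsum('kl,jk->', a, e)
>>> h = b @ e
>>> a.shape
(5, 3)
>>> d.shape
(5, 5)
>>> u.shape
()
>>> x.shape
()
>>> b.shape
(5, 5)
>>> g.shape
(5, 5)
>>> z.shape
()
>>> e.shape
(5, 5)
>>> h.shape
(5, 5)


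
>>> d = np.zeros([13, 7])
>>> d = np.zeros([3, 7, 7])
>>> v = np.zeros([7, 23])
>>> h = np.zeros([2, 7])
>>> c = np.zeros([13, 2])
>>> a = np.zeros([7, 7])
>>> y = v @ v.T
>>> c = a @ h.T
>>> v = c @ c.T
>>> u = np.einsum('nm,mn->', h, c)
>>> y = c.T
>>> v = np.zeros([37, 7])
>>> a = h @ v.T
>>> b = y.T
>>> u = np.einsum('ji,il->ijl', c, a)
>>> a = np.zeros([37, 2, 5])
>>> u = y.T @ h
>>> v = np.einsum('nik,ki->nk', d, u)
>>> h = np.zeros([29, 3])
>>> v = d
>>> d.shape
(3, 7, 7)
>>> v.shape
(3, 7, 7)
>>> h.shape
(29, 3)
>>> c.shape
(7, 2)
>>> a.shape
(37, 2, 5)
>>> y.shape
(2, 7)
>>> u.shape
(7, 7)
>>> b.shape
(7, 2)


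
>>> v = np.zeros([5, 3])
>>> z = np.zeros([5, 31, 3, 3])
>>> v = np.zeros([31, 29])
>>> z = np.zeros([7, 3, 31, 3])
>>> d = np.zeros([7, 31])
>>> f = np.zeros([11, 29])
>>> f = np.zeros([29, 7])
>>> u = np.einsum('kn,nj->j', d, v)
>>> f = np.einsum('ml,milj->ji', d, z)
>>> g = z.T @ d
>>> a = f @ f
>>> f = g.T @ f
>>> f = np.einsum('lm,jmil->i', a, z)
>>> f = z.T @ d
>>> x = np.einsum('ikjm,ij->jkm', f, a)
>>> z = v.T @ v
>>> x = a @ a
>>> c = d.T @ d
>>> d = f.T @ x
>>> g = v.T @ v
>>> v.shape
(31, 29)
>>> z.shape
(29, 29)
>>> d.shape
(31, 3, 31, 3)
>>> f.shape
(3, 31, 3, 31)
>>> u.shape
(29,)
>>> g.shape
(29, 29)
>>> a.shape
(3, 3)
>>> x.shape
(3, 3)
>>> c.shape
(31, 31)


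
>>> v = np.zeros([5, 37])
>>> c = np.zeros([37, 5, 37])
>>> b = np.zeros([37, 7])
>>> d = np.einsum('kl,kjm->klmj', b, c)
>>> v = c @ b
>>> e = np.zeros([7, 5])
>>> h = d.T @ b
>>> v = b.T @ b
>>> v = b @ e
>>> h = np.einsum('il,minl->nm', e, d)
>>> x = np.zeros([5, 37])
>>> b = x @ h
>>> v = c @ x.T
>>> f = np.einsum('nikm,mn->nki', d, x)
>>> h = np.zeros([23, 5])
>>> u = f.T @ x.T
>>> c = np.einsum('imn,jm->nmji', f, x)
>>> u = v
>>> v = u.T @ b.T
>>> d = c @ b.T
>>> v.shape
(5, 5, 5)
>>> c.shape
(7, 37, 5, 37)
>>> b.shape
(5, 37)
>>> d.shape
(7, 37, 5, 5)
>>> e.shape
(7, 5)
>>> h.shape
(23, 5)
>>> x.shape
(5, 37)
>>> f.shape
(37, 37, 7)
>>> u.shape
(37, 5, 5)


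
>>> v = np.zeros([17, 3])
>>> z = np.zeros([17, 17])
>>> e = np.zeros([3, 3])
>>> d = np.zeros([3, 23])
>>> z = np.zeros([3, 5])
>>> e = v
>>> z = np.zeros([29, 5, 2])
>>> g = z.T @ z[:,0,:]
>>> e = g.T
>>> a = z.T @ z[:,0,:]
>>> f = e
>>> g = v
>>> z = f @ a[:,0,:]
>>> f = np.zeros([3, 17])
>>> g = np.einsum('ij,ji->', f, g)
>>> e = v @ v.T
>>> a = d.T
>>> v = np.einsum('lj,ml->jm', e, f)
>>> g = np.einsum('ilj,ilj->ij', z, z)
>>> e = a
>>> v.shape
(17, 3)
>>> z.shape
(2, 5, 2)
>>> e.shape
(23, 3)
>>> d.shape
(3, 23)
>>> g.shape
(2, 2)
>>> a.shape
(23, 3)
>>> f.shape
(3, 17)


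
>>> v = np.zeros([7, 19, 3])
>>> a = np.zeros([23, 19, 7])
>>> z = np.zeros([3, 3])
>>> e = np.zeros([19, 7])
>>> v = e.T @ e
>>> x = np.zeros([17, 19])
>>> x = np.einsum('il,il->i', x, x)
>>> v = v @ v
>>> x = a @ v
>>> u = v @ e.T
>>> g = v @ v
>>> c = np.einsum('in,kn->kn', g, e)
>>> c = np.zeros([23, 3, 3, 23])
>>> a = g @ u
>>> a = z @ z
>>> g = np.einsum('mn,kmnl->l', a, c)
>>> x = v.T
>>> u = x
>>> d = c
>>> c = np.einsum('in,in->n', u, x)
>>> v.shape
(7, 7)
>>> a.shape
(3, 3)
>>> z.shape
(3, 3)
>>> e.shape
(19, 7)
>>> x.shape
(7, 7)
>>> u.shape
(7, 7)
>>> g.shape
(23,)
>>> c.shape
(7,)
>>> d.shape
(23, 3, 3, 23)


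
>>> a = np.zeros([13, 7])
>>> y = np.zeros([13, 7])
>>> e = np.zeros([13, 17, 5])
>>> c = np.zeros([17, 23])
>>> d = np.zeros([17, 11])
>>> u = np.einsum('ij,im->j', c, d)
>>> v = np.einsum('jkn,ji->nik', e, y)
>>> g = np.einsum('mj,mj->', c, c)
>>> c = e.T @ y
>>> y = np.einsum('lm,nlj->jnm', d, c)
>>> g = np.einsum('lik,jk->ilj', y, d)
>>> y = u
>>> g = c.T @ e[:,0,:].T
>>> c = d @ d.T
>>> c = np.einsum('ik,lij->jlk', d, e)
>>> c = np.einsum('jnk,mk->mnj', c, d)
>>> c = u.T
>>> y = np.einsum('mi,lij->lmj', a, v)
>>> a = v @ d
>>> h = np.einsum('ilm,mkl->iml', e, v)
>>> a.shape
(5, 7, 11)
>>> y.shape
(5, 13, 17)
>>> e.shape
(13, 17, 5)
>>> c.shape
(23,)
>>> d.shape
(17, 11)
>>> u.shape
(23,)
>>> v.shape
(5, 7, 17)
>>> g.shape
(7, 17, 13)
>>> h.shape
(13, 5, 17)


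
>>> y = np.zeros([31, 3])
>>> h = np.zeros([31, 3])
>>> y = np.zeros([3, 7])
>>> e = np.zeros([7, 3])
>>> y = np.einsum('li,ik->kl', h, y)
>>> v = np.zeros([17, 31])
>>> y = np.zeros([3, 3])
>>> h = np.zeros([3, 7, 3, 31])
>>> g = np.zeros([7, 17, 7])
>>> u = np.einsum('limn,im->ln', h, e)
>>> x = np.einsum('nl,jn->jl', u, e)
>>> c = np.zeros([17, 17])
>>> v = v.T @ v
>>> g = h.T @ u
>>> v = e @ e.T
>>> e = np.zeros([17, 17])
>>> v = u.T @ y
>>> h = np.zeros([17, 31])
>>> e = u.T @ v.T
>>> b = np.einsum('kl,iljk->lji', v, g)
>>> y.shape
(3, 3)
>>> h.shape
(17, 31)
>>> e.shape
(31, 31)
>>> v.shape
(31, 3)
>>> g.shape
(31, 3, 7, 31)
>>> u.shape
(3, 31)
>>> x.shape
(7, 31)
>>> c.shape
(17, 17)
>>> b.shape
(3, 7, 31)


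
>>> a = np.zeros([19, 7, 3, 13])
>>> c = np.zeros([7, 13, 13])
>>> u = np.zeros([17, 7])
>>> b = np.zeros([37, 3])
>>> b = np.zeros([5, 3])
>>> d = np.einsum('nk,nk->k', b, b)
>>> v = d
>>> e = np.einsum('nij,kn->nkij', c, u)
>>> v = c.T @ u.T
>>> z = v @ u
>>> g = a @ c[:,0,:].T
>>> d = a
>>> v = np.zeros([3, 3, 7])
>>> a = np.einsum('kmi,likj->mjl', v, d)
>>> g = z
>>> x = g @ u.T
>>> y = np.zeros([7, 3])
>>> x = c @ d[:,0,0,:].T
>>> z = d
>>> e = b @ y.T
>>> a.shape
(3, 13, 19)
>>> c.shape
(7, 13, 13)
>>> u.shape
(17, 7)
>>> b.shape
(5, 3)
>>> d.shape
(19, 7, 3, 13)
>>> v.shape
(3, 3, 7)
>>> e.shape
(5, 7)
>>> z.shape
(19, 7, 3, 13)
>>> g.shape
(13, 13, 7)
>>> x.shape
(7, 13, 19)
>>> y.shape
(7, 3)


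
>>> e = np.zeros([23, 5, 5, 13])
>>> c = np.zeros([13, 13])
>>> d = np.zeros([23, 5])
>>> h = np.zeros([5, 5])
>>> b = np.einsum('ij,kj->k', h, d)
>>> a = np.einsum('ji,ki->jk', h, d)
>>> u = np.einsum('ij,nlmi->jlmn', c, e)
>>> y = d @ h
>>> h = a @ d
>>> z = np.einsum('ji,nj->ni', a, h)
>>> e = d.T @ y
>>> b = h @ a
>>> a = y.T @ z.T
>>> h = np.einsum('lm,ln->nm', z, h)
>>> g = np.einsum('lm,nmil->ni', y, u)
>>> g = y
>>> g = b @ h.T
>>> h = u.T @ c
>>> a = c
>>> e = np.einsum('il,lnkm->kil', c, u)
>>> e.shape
(5, 13, 13)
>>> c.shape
(13, 13)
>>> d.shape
(23, 5)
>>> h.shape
(23, 5, 5, 13)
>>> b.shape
(5, 23)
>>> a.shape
(13, 13)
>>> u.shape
(13, 5, 5, 23)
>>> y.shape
(23, 5)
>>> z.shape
(5, 23)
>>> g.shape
(5, 5)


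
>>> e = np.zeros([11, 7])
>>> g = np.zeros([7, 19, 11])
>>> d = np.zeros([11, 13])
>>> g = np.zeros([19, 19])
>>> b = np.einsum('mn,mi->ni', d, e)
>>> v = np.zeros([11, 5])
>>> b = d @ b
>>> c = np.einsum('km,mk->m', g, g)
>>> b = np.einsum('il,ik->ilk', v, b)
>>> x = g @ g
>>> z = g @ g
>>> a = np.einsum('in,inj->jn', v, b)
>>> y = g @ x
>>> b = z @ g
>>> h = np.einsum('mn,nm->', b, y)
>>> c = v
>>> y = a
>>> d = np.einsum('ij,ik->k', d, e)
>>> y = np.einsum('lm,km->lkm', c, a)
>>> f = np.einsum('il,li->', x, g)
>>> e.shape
(11, 7)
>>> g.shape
(19, 19)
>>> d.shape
(7,)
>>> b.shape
(19, 19)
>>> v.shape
(11, 5)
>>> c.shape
(11, 5)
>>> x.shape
(19, 19)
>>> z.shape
(19, 19)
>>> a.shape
(7, 5)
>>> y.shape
(11, 7, 5)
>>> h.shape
()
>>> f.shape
()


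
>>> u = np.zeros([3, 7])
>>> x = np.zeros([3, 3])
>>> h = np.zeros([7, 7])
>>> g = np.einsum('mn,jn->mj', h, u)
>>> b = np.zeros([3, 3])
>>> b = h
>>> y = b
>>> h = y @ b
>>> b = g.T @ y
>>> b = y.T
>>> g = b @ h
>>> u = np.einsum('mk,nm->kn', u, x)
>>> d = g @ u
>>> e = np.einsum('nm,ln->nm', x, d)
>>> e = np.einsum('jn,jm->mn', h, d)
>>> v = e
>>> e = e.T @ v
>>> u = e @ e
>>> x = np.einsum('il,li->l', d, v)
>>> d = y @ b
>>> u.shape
(7, 7)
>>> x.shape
(3,)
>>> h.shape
(7, 7)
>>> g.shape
(7, 7)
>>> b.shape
(7, 7)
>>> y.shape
(7, 7)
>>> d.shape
(7, 7)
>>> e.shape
(7, 7)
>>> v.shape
(3, 7)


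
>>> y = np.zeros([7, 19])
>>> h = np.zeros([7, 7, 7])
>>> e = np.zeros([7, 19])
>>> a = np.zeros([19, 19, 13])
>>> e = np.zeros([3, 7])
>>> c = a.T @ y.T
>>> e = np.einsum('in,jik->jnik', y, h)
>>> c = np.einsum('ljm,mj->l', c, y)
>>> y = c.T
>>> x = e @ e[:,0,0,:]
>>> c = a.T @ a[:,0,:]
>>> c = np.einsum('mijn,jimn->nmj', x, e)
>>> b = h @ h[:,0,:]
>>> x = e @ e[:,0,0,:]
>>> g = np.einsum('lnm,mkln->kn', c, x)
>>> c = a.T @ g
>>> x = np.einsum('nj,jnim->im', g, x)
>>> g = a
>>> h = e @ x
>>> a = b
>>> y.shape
(13,)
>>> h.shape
(7, 19, 7, 7)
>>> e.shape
(7, 19, 7, 7)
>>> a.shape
(7, 7, 7)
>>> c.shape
(13, 19, 7)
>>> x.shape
(7, 7)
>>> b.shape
(7, 7, 7)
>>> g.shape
(19, 19, 13)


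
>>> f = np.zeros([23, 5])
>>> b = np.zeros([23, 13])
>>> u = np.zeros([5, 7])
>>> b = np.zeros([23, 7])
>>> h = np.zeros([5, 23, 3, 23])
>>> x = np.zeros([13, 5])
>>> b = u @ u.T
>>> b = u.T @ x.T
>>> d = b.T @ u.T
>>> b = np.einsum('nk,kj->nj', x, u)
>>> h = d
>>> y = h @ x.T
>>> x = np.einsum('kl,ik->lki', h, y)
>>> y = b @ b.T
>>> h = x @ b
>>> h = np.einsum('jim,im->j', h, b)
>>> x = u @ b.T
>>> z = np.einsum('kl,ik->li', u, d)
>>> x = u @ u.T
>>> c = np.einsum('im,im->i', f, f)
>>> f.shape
(23, 5)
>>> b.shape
(13, 7)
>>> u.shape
(5, 7)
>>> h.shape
(5,)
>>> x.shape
(5, 5)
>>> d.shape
(13, 5)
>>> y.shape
(13, 13)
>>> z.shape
(7, 13)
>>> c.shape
(23,)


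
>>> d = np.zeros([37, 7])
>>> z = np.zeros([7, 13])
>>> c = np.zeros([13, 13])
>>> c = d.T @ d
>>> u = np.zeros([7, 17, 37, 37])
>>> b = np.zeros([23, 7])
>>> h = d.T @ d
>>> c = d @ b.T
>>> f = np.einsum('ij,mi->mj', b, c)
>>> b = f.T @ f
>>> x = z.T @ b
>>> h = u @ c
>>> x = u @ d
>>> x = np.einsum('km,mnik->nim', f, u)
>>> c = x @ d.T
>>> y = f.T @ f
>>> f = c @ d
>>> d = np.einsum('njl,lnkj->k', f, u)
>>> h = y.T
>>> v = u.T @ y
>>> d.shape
(37,)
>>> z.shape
(7, 13)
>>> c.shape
(17, 37, 37)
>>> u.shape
(7, 17, 37, 37)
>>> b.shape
(7, 7)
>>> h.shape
(7, 7)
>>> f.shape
(17, 37, 7)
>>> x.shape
(17, 37, 7)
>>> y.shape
(7, 7)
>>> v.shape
(37, 37, 17, 7)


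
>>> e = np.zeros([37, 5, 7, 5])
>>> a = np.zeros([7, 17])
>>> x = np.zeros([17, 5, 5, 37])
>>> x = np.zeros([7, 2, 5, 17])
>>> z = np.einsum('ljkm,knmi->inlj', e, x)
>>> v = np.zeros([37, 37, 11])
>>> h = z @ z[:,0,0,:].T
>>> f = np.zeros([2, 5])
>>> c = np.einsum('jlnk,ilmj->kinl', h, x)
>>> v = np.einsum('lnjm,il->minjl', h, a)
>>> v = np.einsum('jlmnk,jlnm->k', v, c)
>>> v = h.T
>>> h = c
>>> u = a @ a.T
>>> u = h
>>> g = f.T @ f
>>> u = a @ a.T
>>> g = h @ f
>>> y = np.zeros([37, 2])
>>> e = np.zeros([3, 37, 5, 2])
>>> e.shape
(3, 37, 5, 2)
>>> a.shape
(7, 17)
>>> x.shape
(7, 2, 5, 17)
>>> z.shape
(17, 2, 37, 5)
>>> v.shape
(17, 37, 2, 17)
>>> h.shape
(17, 7, 37, 2)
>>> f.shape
(2, 5)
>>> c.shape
(17, 7, 37, 2)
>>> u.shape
(7, 7)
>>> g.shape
(17, 7, 37, 5)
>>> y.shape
(37, 2)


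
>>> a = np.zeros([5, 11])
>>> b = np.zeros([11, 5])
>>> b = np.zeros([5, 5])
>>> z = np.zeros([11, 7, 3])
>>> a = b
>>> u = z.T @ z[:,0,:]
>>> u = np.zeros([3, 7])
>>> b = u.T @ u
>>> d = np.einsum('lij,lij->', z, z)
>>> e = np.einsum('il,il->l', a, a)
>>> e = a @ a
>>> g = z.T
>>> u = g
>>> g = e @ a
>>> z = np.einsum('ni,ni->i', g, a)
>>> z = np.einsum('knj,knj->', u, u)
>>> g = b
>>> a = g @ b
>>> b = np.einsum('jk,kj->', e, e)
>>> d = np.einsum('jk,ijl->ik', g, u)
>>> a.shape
(7, 7)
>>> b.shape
()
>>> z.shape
()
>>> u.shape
(3, 7, 11)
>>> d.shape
(3, 7)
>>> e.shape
(5, 5)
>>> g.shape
(7, 7)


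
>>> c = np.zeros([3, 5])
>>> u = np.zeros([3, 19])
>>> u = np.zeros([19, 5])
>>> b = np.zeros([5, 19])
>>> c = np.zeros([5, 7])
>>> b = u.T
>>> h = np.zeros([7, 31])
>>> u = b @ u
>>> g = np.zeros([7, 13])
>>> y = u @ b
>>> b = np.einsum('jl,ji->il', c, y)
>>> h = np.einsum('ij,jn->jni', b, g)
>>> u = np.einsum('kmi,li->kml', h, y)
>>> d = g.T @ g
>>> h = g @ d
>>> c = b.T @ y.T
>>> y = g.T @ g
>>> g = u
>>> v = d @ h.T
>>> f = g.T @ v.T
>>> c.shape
(7, 5)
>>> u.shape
(7, 13, 5)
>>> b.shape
(19, 7)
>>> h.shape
(7, 13)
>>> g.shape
(7, 13, 5)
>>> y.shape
(13, 13)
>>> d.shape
(13, 13)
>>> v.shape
(13, 7)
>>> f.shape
(5, 13, 13)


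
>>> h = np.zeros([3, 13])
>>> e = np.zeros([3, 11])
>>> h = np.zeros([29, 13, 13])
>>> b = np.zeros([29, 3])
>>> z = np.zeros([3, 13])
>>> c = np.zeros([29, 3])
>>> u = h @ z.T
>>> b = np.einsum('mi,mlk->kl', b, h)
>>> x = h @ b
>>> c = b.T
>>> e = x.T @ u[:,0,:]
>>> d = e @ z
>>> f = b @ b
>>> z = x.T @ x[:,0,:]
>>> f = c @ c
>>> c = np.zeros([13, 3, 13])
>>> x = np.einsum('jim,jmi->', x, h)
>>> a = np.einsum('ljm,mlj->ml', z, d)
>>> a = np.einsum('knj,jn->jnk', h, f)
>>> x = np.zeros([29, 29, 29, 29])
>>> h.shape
(29, 13, 13)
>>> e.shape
(13, 13, 3)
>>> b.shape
(13, 13)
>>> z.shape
(13, 13, 13)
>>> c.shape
(13, 3, 13)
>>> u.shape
(29, 13, 3)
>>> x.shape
(29, 29, 29, 29)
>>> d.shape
(13, 13, 13)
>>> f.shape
(13, 13)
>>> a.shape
(13, 13, 29)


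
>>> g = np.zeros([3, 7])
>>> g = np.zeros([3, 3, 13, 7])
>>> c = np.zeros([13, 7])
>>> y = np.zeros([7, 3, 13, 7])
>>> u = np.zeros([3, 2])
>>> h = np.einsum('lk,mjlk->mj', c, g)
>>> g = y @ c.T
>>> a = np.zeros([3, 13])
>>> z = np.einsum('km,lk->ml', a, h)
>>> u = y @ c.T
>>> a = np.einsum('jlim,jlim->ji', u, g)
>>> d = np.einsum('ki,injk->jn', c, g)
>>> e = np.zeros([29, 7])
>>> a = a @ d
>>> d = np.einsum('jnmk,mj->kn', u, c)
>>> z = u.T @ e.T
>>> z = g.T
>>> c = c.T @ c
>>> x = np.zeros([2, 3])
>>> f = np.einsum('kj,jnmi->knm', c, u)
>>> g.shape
(7, 3, 13, 13)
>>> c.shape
(7, 7)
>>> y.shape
(7, 3, 13, 7)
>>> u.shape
(7, 3, 13, 13)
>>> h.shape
(3, 3)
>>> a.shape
(7, 3)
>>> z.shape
(13, 13, 3, 7)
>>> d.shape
(13, 3)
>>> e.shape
(29, 7)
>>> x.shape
(2, 3)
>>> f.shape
(7, 3, 13)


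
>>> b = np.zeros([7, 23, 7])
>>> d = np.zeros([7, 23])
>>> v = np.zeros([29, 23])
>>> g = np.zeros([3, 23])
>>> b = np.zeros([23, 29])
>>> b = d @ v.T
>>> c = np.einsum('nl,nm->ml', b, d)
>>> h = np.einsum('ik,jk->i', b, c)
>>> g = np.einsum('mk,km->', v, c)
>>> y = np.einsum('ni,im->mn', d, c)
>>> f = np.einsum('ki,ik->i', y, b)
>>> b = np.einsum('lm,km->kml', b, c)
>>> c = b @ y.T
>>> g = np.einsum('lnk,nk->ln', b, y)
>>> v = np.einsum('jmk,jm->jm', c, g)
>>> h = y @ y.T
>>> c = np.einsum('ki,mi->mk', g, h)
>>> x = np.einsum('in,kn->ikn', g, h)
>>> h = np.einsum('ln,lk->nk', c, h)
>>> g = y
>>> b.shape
(23, 29, 7)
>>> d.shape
(7, 23)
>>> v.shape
(23, 29)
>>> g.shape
(29, 7)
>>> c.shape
(29, 23)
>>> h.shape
(23, 29)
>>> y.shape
(29, 7)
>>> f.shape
(7,)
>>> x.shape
(23, 29, 29)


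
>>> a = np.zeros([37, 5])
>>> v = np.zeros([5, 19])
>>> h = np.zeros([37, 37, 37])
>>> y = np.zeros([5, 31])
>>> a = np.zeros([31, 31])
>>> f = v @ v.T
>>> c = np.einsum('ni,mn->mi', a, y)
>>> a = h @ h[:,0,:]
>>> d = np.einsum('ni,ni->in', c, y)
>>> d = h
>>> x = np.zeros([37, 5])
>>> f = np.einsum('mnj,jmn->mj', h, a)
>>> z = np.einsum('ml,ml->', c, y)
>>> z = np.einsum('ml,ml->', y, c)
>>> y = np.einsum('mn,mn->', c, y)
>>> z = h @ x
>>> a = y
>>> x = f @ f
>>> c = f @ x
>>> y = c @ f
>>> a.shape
()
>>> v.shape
(5, 19)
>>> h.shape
(37, 37, 37)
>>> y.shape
(37, 37)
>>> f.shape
(37, 37)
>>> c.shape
(37, 37)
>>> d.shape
(37, 37, 37)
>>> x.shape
(37, 37)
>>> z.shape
(37, 37, 5)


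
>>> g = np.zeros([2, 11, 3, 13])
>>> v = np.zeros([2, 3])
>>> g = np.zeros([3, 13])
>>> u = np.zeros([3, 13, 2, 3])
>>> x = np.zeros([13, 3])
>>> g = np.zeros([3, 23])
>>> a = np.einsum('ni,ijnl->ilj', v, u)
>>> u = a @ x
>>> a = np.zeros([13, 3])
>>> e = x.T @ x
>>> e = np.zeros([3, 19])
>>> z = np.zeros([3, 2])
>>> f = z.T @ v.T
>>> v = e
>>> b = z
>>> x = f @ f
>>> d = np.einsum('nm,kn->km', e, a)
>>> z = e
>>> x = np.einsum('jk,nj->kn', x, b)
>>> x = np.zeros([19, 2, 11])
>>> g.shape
(3, 23)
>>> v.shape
(3, 19)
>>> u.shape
(3, 3, 3)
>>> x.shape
(19, 2, 11)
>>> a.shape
(13, 3)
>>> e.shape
(3, 19)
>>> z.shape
(3, 19)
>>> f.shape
(2, 2)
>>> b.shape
(3, 2)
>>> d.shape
(13, 19)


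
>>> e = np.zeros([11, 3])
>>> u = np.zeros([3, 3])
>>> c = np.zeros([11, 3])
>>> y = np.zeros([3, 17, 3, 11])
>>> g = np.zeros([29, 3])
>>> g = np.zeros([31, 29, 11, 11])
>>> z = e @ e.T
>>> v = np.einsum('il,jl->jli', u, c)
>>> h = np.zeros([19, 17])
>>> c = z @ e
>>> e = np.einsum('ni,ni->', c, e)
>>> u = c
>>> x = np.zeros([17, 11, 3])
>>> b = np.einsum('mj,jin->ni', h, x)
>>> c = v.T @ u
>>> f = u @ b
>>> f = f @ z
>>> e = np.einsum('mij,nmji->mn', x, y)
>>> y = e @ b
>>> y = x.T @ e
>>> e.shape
(17, 3)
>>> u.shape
(11, 3)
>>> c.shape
(3, 3, 3)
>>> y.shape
(3, 11, 3)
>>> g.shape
(31, 29, 11, 11)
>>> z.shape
(11, 11)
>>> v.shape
(11, 3, 3)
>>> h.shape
(19, 17)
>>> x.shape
(17, 11, 3)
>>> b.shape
(3, 11)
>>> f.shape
(11, 11)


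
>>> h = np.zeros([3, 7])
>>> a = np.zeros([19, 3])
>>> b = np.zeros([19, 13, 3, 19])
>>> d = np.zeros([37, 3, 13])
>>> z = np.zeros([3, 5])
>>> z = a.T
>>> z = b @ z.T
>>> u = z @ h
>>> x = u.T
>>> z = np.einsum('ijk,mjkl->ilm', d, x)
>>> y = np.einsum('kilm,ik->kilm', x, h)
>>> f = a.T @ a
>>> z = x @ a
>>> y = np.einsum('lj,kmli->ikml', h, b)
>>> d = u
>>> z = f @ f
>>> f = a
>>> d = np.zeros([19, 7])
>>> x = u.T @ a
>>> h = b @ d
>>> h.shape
(19, 13, 3, 7)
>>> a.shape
(19, 3)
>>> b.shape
(19, 13, 3, 19)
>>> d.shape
(19, 7)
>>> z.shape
(3, 3)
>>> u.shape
(19, 13, 3, 7)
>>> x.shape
(7, 3, 13, 3)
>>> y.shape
(19, 19, 13, 3)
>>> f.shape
(19, 3)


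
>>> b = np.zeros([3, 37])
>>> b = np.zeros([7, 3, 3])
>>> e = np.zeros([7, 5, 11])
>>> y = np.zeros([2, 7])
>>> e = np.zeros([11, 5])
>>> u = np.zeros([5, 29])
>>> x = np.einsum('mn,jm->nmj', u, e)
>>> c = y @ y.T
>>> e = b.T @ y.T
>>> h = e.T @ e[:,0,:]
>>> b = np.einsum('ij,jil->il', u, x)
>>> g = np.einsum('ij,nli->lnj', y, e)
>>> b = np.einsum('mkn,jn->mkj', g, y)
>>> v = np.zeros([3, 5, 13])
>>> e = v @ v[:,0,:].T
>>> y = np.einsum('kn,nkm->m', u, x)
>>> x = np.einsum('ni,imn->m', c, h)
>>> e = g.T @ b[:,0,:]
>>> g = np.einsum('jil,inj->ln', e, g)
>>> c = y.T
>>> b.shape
(3, 3, 2)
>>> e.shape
(7, 3, 2)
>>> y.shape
(11,)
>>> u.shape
(5, 29)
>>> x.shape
(3,)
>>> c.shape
(11,)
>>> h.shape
(2, 3, 2)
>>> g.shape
(2, 3)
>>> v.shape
(3, 5, 13)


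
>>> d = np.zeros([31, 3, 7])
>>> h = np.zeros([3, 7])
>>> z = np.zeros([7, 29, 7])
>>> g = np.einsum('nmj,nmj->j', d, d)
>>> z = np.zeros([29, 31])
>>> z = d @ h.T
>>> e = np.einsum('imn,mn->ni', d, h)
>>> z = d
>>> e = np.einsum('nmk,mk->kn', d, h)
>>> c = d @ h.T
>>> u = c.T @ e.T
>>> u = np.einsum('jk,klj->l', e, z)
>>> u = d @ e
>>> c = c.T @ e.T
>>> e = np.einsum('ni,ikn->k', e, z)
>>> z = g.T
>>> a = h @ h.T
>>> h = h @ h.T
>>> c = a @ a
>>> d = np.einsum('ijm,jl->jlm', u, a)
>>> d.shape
(3, 3, 31)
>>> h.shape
(3, 3)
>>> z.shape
(7,)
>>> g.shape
(7,)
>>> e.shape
(3,)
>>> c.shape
(3, 3)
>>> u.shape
(31, 3, 31)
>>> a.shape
(3, 3)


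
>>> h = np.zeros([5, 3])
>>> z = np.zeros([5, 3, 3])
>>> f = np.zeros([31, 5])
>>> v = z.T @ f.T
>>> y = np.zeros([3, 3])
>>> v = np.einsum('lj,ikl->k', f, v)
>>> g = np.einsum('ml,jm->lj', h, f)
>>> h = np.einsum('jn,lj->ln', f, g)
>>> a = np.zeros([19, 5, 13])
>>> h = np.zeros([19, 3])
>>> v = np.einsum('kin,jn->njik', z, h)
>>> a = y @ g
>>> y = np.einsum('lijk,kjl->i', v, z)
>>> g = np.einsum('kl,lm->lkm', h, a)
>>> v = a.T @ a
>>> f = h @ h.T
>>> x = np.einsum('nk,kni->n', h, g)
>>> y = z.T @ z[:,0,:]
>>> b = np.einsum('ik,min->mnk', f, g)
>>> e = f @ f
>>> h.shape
(19, 3)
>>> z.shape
(5, 3, 3)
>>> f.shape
(19, 19)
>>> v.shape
(31, 31)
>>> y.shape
(3, 3, 3)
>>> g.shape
(3, 19, 31)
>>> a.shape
(3, 31)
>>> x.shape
(19,)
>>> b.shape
(3, 31, 19)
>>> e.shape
(19, 19)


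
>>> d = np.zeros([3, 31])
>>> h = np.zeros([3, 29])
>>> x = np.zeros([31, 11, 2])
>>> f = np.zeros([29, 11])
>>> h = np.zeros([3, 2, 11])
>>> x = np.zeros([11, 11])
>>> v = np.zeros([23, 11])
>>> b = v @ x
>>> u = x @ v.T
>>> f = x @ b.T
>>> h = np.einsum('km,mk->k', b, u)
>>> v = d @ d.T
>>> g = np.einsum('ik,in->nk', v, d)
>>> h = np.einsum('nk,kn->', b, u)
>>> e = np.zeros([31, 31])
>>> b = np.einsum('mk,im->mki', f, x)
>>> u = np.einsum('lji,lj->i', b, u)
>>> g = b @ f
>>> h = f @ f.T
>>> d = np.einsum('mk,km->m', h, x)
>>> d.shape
(11,)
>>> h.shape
(11, 11)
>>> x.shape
(11, 11)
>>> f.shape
(11, 23)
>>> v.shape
(3, 3)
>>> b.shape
(11, 23, 11)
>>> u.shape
(11,)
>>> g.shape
(11, 23, 23)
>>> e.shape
(31, 31)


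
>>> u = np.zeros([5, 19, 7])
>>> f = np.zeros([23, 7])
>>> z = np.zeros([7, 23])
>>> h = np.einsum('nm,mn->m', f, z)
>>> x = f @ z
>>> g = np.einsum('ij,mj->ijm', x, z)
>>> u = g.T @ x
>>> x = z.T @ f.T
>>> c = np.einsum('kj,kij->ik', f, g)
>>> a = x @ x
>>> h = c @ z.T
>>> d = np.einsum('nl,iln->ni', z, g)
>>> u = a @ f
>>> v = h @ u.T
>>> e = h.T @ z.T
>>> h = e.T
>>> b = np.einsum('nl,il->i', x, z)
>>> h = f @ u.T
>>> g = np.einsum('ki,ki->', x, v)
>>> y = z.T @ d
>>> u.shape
(23, 7)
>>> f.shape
(23, 7)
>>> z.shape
(7, 23)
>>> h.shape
(23, 23)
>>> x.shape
(23, 23)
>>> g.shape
()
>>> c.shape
(23, 23)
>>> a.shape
(23, 23)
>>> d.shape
(7, 23)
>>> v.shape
(23, 23)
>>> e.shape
(7, 7)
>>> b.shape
(7,)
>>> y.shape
(23, 23)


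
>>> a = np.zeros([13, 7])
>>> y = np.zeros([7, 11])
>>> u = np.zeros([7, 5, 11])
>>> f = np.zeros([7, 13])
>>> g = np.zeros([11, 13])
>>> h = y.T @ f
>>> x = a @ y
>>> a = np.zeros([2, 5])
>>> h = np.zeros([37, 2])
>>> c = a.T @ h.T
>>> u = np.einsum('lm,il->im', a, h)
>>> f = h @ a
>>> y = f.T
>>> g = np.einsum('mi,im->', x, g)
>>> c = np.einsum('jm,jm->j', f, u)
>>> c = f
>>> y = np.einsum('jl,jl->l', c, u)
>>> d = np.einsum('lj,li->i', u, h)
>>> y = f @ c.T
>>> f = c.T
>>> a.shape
(2, 5)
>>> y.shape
(37, 37)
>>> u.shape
(37, 5)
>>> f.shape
(5, 37)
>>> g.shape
()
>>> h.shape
(37, 2)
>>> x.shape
(13, 11)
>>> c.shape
(37, 5)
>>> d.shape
(2,)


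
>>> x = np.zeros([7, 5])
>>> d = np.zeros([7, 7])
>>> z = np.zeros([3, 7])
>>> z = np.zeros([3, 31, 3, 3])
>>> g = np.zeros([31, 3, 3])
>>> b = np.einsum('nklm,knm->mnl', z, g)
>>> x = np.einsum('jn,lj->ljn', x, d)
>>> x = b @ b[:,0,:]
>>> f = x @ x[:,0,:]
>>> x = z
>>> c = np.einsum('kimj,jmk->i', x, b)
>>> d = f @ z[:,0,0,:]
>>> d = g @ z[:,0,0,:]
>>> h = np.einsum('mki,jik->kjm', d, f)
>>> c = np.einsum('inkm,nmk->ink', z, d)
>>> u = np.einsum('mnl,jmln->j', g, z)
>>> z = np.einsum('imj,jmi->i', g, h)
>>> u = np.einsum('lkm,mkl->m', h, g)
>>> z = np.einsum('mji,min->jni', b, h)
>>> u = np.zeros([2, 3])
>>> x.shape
(3, 31, 3, 3)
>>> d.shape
(31, 3, 3)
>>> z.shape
(3, 31, 3)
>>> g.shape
(31, 3, 3)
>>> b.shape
(3, 3, 3)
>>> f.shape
(3, 3, 3)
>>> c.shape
(3, 31, 3)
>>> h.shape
(3, 3, 31)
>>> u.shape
(2, 3)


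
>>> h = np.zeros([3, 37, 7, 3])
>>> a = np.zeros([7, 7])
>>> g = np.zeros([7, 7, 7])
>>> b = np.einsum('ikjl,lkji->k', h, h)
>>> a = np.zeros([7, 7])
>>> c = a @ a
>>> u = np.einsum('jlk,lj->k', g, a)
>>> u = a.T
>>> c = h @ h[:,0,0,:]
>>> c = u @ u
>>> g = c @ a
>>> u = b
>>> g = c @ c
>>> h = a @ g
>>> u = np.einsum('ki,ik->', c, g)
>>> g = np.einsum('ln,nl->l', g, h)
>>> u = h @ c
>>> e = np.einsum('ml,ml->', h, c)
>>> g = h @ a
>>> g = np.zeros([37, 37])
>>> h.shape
(7, 7)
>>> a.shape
(7, 7)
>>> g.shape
(37, 37)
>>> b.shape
(37,)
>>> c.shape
(7, 7)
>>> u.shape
(7, 7)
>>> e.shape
()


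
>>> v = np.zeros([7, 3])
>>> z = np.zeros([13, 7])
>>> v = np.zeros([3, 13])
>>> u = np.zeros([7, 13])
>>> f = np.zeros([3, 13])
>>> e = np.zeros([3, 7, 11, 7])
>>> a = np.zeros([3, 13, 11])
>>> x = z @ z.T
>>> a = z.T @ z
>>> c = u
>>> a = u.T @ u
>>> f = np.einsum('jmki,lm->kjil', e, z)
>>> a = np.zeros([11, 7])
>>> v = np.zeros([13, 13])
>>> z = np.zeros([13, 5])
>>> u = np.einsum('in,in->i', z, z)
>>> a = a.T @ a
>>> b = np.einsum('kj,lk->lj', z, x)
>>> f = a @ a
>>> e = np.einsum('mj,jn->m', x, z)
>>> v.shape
(13, 13)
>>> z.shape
(13, 5)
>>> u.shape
(13,)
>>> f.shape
(7, 7)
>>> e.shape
(13,)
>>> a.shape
(7, 7)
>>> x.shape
(13, 13)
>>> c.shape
(7, 13)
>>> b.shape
(13, 5)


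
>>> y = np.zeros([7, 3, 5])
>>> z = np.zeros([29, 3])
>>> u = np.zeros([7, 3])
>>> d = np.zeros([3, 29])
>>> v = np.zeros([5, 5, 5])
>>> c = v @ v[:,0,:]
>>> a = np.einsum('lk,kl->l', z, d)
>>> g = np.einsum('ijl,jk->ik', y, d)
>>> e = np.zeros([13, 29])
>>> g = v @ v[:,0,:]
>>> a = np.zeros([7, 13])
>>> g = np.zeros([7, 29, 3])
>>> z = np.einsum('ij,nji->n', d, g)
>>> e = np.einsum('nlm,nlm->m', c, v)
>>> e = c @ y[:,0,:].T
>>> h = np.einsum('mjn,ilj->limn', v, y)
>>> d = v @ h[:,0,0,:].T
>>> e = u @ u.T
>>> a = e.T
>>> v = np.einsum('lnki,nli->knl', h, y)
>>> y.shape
(7, 3, 5)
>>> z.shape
(7,)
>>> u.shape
(7, 3)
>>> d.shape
(5, 5, 3)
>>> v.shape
(5, 7, 3)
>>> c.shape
(5, 5, 5)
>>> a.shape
(7, 7)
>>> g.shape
(7, 29, 3)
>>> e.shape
(7, 7)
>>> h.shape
(3, 7, 5, 5)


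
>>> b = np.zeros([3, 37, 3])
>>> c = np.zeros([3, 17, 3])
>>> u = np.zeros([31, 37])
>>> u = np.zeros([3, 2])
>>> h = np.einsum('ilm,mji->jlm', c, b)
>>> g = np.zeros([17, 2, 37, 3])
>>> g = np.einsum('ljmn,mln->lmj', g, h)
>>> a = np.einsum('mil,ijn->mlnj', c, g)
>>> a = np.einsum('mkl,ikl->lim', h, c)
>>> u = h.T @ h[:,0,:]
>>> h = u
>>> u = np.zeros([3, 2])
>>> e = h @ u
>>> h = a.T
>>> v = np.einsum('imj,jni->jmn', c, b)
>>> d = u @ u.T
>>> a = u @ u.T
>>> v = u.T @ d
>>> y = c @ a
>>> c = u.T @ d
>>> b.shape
(3, 37, 3)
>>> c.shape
(2, 3)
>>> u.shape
(3, 2)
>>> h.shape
(37, 3, 3)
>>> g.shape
(17, 37, 2)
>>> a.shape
(3, 3)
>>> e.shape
(3, 17, 2)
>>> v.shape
(2, 3)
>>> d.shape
(3, 3)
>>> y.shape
(3, 17, 3)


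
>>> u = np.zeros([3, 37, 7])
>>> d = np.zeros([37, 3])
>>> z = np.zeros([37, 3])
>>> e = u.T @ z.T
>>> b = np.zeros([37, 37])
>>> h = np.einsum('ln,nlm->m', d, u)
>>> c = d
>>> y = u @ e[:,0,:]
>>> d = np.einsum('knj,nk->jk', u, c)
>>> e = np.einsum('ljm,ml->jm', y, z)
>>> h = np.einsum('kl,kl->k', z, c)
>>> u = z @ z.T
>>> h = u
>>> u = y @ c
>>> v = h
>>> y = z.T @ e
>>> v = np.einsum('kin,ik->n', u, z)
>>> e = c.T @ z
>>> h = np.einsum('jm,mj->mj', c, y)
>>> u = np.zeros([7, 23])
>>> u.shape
(7, 23)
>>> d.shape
(7, 3)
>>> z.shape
(37, 3)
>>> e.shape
(3, 3)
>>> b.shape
(37, 37)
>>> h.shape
(3, 37)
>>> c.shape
(37, 3)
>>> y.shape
(3, 37)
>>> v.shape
(3,)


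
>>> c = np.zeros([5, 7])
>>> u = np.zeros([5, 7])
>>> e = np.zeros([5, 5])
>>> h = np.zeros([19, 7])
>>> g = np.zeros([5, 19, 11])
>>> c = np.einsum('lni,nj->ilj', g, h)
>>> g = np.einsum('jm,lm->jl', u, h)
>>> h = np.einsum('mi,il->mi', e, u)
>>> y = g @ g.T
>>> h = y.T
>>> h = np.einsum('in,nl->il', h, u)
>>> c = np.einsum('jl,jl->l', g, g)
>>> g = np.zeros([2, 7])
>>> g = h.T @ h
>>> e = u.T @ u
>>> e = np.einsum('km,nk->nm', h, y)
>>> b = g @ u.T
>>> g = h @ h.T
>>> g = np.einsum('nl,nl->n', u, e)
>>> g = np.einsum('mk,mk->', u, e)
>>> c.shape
(19,)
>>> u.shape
(5, 7)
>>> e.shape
(5, 7)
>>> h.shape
(5, 7)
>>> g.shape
()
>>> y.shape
(5, 5)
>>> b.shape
(7, 5)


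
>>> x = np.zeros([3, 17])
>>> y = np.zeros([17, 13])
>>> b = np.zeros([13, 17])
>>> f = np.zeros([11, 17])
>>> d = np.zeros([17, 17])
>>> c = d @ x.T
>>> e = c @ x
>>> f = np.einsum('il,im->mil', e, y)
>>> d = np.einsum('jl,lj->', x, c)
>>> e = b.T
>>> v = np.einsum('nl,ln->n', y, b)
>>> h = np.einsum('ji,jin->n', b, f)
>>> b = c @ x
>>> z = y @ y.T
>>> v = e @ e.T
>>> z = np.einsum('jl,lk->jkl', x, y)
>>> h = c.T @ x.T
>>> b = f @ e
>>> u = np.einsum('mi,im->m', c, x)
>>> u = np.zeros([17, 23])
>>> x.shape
(3, 17)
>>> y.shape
(17, 13)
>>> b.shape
(13, 17, 13)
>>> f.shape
(13, 17, 17)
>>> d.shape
()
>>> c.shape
(17, 3)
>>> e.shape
(17, 13)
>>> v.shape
(17, 17)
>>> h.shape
(3, 3)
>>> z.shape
(3, 13, 17)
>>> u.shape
(17, 23)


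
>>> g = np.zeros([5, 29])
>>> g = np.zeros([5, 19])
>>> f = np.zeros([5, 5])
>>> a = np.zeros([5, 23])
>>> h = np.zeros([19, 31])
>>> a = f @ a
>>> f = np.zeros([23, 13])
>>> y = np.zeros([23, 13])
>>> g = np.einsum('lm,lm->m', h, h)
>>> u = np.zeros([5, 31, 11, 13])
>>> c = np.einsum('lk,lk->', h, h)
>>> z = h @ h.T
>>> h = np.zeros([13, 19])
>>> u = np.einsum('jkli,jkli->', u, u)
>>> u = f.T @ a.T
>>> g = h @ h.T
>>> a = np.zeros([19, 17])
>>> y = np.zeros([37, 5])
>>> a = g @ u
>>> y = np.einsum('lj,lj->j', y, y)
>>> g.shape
(13, 13)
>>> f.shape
(23, 13)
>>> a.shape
(13, 5)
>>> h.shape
(13, 19)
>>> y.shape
(5,)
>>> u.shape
(13, 5)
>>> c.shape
()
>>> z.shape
(19, 19)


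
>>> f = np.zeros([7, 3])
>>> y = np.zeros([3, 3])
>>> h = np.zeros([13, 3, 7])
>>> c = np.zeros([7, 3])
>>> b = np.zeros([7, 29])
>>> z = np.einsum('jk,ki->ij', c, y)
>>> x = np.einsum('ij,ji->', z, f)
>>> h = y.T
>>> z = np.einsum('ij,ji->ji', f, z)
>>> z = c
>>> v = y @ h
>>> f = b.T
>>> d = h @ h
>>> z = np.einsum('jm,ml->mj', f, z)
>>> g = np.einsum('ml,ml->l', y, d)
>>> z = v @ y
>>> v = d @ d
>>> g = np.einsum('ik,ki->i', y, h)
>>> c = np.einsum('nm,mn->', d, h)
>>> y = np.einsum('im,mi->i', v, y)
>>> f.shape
(29, 7)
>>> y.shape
(3,)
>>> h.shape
(3, 3)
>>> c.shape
()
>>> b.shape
(7, 29)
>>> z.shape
(3, 3)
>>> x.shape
()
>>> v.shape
(3, 3)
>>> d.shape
(3, 3)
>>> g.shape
(3,)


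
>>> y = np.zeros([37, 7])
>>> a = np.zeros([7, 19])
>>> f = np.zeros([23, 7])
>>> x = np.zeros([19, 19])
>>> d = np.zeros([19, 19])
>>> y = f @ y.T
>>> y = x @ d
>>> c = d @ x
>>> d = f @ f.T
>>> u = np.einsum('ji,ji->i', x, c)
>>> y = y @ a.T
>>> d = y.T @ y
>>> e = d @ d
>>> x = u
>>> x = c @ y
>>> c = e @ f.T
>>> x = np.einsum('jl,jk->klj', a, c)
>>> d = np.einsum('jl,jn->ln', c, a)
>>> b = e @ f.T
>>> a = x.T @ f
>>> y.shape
(19, 7)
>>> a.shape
(7, 19, 7)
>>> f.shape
(23, 7)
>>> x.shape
(23, 19, 7)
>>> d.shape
(23, 19)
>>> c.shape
(7, 23)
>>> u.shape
(19,)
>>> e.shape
(7, 7)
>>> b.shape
(7, 23)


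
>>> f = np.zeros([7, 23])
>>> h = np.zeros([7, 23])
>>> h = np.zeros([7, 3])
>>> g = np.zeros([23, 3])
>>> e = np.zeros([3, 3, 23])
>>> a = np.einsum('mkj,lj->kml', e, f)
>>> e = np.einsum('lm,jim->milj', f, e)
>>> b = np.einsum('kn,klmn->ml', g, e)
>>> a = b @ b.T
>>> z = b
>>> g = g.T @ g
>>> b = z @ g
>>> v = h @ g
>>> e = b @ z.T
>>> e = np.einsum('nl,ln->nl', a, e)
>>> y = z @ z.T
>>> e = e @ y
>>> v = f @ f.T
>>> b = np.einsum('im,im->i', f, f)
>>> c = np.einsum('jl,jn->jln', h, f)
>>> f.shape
(7, 23)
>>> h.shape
(7, 3)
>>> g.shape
(3, 3)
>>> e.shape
(7, 7)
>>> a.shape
(7, 7)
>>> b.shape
(7,)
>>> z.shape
(7, 3)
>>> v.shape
(7, 7)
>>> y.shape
(7, 7)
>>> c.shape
(7, 3, 23)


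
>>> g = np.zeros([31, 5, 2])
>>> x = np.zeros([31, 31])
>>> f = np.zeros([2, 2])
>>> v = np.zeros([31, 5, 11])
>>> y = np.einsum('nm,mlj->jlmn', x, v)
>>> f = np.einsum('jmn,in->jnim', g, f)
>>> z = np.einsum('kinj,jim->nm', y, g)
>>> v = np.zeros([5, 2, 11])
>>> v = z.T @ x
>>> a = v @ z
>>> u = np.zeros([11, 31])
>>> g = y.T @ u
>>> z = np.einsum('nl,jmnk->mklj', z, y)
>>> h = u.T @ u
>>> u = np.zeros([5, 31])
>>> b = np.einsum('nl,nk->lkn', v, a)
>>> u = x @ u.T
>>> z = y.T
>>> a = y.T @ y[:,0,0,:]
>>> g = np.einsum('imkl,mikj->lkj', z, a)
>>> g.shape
(11, 5, 31)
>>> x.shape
(31, 31)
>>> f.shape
(31, 2, 2, 5)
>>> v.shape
(2, 31)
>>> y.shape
(11, 5, 31, 31)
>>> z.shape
(31, 31, 5, 11)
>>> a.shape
(31, 31, 5, 31)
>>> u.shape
(31, 5)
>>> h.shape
(31, 31)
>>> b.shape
(31, 2, 2)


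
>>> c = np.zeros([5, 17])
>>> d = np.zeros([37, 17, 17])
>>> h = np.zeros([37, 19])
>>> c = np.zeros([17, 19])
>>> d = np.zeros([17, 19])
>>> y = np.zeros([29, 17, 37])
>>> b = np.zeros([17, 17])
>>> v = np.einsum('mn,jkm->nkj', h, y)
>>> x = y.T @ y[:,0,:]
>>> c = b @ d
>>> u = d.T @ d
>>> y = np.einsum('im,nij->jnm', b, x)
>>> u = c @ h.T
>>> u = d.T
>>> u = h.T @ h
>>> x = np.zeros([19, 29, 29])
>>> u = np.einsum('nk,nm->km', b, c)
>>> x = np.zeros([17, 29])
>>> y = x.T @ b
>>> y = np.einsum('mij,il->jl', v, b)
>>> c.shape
(17, 19)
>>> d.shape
(17, 19)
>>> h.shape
(37, 19)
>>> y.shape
(29, 17)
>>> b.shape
(17, 17)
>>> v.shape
(19, 17, 29)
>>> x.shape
(17, 29)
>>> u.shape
(17, 19)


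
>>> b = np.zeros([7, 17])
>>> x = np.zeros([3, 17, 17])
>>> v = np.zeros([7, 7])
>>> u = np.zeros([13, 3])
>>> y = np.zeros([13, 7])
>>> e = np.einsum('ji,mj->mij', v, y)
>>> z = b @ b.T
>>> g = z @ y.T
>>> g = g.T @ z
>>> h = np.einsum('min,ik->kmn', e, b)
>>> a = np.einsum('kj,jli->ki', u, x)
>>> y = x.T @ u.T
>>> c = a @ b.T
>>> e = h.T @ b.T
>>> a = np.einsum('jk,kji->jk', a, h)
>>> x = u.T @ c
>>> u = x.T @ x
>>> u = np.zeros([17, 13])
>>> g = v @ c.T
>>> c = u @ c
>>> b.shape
(7, 17)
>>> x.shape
(3, 7)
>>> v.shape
(7, 7)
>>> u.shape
(17, 13)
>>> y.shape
(17, 17, 13)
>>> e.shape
(7, 13, 7)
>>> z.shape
(7, 7)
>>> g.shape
(7, 13)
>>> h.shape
(17, 13, 7)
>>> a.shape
(13, 17)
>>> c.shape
(17, 7)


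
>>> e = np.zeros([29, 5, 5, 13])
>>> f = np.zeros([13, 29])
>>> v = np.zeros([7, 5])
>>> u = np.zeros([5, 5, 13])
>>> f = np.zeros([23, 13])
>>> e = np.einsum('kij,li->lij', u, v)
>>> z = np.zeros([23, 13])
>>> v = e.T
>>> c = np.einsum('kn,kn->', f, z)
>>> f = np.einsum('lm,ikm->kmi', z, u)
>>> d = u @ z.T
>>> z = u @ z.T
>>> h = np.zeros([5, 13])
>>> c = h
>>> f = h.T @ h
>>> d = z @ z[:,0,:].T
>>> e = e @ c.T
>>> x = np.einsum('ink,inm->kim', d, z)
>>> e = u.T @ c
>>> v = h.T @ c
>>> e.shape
(13, 5, 13)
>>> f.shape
(13, 13)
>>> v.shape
(13, 13)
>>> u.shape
(5, 5, 13)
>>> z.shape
(5, 5, 23)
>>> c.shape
(5, 13)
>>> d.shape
(5, 5, 5)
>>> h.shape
(5, 13)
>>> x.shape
(5, 5, 23)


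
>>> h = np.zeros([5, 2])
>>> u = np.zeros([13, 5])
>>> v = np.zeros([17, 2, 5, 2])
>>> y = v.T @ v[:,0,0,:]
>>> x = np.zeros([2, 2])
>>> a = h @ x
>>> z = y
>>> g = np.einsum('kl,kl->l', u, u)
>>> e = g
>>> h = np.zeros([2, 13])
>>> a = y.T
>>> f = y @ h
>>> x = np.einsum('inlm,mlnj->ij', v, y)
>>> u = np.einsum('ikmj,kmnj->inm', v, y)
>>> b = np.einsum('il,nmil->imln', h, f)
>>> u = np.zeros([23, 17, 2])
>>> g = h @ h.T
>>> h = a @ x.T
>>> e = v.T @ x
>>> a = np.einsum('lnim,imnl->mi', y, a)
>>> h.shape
(2, 2, 5, 17)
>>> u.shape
(23, 17, 2)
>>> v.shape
(17, 2, 5, 2)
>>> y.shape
(2, 5, 2, 2)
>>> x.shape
(17, 2)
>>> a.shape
(2, 2)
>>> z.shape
(2, 5, 2, 2)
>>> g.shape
(2, 2)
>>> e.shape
(2, 5, 2, 2)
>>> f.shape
(2, 5, 2, 13)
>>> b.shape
(2, 5, 13, 2)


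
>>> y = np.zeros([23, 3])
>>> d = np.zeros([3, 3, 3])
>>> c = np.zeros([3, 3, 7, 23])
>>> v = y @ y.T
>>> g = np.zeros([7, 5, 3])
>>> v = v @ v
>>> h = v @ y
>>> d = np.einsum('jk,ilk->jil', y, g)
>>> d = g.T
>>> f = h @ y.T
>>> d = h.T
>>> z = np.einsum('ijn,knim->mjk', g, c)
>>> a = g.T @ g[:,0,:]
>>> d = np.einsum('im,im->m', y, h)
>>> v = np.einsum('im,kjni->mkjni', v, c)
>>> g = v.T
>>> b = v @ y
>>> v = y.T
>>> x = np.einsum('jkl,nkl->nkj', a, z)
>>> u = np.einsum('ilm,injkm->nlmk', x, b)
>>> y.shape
(23, 3)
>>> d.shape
(3,)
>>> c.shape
(3, 3, 7, 23)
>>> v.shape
(3, 23)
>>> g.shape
(23, 7, 3, 3, 23)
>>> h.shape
(23, 3)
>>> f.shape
(23, 23)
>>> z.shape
(23, 5, 3)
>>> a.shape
(3, 5, 3)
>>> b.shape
(23, 3, 3, 7, 3)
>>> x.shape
(23, 5, 3)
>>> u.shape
(3, 5, 3, 7)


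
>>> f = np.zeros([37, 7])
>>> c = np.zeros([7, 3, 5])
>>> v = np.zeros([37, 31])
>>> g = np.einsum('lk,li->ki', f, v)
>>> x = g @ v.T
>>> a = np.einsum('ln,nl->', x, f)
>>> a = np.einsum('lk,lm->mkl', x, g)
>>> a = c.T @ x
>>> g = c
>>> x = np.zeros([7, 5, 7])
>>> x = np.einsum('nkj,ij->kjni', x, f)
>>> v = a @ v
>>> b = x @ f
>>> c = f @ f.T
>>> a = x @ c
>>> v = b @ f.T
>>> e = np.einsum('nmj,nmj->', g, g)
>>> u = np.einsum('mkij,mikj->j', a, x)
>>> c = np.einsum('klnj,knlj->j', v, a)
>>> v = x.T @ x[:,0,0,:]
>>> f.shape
(37, 7)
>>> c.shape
(37,)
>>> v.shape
(37, 7, 7, 37)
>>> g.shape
(7, 3, 5)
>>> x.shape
(5, 7, 7, 37)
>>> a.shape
(5, 7, 7, 37)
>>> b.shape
(5, 7, 7, 7)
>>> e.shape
()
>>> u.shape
(37,)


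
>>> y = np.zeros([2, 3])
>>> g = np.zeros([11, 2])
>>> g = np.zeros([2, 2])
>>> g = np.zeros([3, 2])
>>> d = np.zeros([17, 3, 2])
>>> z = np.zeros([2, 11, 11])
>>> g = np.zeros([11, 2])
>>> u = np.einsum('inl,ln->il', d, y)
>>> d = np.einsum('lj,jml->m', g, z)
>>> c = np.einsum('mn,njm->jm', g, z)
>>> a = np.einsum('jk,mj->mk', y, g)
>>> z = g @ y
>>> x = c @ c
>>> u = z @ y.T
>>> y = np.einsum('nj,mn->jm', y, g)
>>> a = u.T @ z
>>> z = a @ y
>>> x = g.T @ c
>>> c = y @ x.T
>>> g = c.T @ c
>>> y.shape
(3, 11)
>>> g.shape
(2, 2)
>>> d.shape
(11,)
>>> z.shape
(2, 11)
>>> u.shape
(11, 2)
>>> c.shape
(3, 2)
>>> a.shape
(2, 3)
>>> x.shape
(2, 11)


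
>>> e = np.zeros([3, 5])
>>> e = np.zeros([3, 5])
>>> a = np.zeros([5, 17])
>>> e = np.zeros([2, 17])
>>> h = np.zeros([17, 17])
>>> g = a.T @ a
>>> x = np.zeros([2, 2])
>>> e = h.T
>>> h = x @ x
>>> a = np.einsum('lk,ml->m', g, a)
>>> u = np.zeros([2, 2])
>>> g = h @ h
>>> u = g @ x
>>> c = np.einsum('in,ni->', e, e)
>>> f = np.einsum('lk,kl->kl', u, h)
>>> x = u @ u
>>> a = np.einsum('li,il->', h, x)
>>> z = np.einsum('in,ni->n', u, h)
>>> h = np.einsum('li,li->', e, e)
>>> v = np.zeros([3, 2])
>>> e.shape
(17, 17)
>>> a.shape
()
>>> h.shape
()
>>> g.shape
(2, 2)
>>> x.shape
(2, 2)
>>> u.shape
(2, 2)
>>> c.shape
()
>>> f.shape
(2, 2)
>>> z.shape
(2,)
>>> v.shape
(3, 2)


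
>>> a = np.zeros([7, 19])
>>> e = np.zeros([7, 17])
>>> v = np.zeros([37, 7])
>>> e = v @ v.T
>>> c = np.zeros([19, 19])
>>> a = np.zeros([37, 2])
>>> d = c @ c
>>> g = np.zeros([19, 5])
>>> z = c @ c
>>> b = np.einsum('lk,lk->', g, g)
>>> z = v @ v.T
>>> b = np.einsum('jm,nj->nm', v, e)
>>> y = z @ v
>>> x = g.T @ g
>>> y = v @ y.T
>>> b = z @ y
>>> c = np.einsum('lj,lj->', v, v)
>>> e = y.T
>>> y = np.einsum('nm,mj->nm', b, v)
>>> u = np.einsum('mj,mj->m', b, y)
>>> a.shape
(37, 2)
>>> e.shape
(37, 37)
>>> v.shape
(37, 7)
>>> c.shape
()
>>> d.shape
(19, 19)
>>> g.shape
(19, 5)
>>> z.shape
(37, 37)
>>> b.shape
(37, 37)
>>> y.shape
(37, 37)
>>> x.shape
(5, 5)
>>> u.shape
(37,)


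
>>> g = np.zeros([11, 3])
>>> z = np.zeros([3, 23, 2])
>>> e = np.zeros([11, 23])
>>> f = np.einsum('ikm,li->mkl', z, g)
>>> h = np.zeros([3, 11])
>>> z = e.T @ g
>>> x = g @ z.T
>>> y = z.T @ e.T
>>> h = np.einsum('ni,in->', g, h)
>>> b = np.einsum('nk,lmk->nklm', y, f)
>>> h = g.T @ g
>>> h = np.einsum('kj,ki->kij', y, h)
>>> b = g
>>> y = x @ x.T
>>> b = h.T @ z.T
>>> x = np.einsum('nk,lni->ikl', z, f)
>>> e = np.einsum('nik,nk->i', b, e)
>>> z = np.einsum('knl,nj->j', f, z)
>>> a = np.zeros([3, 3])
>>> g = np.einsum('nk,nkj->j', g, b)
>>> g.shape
(23,)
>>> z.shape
(3,)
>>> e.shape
(3,)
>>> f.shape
(2, 23, 11)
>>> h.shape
(3, 3, 11)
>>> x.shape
(11, 3, 2)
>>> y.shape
(11, 11)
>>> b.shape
(11, 3, 23)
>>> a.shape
(3, 3)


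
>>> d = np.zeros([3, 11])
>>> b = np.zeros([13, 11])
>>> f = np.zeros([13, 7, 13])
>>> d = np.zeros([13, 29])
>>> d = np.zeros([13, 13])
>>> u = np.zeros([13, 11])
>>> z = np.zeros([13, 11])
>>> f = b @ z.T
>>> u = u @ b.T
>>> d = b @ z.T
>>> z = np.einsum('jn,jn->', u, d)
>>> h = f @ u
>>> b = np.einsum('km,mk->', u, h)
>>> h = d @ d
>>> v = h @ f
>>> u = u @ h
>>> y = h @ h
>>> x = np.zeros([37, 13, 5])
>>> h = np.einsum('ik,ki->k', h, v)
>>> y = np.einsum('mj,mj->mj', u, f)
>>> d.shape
(13, 13)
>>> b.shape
()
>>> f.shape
(13, 13)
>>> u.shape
(13, 13)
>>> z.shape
()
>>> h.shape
(13,)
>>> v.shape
(13, 13)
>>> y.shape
(13, 13)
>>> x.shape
(37, 13, 5)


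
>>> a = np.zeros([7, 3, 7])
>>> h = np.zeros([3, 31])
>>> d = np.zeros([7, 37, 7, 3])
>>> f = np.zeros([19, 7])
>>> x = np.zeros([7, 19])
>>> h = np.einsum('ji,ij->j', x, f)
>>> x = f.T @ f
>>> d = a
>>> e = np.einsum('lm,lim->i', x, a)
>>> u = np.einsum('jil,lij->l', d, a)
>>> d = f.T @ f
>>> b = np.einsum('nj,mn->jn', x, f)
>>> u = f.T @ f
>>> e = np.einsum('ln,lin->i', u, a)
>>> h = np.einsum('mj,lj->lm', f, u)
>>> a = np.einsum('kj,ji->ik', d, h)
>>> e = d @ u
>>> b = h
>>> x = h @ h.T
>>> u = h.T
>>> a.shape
(19, 7)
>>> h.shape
(7, 19)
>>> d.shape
(7, 7)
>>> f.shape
(19, 7)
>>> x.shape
(7, 7)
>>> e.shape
(7, 7)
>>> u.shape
(19, 7)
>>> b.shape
(7, 19)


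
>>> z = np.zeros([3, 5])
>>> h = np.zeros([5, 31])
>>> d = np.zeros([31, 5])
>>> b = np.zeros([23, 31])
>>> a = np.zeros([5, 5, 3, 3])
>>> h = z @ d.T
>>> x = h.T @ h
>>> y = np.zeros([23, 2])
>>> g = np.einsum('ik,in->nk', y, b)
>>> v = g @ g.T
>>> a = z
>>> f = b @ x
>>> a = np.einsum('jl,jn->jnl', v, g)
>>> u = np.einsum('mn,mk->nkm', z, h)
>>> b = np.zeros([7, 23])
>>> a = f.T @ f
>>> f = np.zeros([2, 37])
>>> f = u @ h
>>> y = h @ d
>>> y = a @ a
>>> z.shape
(3, 5)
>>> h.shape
(3, 31)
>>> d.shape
(31, 5)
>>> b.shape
(7, 23)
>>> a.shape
(31, 31)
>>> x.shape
(31, 31)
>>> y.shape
(31, 31)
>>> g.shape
(31, 2)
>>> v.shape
(31, 31)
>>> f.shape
(5, 31, 31)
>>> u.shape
(5, 31, 3)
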